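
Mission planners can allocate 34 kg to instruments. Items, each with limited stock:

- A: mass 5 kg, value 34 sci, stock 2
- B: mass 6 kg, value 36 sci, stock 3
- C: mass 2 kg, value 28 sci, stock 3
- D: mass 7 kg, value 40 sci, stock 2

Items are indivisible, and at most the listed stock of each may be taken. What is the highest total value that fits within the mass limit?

260 sci

Best selections within mass 34 and stock limits:
- 2×A + 3×B + 3×C: mass 34, value 260
- 2×A + 1×B + 2×C + 2×D: mass 34, value 240
Best: 260 sci.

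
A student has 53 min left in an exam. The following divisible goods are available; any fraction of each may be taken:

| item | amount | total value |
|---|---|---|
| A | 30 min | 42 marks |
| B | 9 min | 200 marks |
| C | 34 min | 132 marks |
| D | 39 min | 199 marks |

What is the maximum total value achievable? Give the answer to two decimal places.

Take in order of value per unit:
- B (200/9 per unit): all 9 → value 200, running total 200.00
- D (199/39 per unit): all 39 → value 199, running total 399.00
- C (132/34 per unit): 5 of 34 → value 5×132/34 = 19.4118, running total 418.41
Total 418.41.

418.41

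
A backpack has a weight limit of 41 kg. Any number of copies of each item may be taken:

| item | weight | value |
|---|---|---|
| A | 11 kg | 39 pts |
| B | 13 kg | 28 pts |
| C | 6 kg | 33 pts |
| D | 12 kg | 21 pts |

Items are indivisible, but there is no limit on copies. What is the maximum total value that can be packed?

204 pts

Best value-per-unit is C at 33/6; filling with it alone gives 6×33 = 198.
Optimal mix: 1×A + 5×C → weight 41, value 204.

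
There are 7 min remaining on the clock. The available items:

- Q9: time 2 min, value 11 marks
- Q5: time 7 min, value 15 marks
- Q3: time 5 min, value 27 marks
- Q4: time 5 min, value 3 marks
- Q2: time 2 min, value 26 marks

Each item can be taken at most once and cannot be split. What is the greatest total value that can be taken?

53 marks

Check high-value combinations within 7 min:
- Q3+Q2: time 5+2=7, value 27+26=53
- Q9+Q3: time 2+5=7, value 11+27=38
- Q9+Q2: time 2+2=4, value 11+26=37
- Q4+Q2: time 5+2=7, value 3+26=29
Best: 53 marks.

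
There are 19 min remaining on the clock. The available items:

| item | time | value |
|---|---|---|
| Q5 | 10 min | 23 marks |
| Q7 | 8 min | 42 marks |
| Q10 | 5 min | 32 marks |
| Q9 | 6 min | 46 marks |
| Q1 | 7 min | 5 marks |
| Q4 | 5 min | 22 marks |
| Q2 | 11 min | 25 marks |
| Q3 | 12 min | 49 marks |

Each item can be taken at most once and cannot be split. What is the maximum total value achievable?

Check high-value combinations within 19 min:
- Q7+Q10+Q9: time 8+5+6=19, value 42+32+46=120
- Q7+Q9+Q4: time 8+6+5=19, value 42+46+22=110
- Q10+Q9+Q4: time 5+6+5=16, value 32+46+22=100
Best: 120 marks.

120 marks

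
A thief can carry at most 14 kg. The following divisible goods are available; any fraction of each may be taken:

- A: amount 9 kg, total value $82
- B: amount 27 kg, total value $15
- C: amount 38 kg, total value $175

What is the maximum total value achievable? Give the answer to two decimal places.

105.03

Take in order of value per unit:
- A (82/9 per unit): all 9 → value 82, running total 82.00
- C (175/38 per unit): 5 of 38 → value 5×175/38 = 23.0263, running total 105.03
Total 105.03.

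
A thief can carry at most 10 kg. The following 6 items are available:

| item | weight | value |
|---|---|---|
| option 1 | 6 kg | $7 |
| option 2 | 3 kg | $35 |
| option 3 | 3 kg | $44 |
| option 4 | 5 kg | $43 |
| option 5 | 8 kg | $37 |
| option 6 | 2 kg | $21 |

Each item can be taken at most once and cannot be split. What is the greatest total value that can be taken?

$108

This is a 0/1 knapsack; check combinations near the capacity.
- option 3+option 4+option 6: weight 3+5+2=10, value 44+43+21=108
- option 2+option 3+option 6: weight 3+3+2=8, value 35+44+21=100
- option 2+option 4+option 6: weight 3+5+2=10, value 35+43+21=99
Best: $108.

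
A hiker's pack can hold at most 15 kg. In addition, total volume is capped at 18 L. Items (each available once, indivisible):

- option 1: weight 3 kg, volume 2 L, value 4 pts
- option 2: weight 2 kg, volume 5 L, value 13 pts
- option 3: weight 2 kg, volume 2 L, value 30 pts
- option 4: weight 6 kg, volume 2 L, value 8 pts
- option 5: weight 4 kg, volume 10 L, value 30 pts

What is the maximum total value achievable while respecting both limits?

73 pts

Feasible sets respecting both limits:
- option 2+option 3+option 5: weight 8, volume 17, value 73
- option 1+option 3+option 4+option 5: weight 15, volume 16, value 72
- option 3+option 4+option 5: weight 12, volume 14, value 68
- option 1+option 3+option 5: weight 9, volume 14, value 64
Best: 73 pts.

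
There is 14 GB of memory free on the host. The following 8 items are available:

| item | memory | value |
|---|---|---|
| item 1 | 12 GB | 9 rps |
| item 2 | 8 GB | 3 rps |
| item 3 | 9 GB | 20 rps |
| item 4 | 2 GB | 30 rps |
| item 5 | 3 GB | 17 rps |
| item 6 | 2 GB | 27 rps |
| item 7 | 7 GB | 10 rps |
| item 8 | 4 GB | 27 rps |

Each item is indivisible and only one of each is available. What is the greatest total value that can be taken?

Check high-value combinations within 14 GB:
- item 4+item 5+item 6+item 8: memory 2+3+2+4=11, value 30+17+27+27=101
- item 4+item 6+item 8: memory 2+2+4=8, value 30+27+27=84
- item 4+item 5+item 6+item 7: memory 2+3+2+7=14, value 30+17+27+10=84
- item 3+item 4+item 6: memory 9+2+2=13, value 20+30+27=77
Best: 101 rps.

101 rps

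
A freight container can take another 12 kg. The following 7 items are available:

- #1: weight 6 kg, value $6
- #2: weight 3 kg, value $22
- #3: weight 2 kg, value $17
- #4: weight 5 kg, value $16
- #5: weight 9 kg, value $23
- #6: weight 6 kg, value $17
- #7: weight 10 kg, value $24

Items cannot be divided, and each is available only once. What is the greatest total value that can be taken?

$56

Check high-value combinations within 12 kg:
- #2+#3+#6: weight 3+2+6=11, value 22+17+17=56
- #2+#3+#4: weight 3+2+5=10, value 22+17+16=55
- #1+#2+#3: weight 6+3+2=11, value 6+22+17=45
Best: $56.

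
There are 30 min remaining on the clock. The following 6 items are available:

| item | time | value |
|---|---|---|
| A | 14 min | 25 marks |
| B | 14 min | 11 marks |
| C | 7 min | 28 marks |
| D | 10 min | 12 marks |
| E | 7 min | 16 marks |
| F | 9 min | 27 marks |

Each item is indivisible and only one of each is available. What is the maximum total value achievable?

80 marks

Check high-value combinations within 30 min:
- A+C+F: time 14+7+9=30, value 25+28+27=80
- C+E+F: time 7+7+9=23, value 28+16+27=71
- A+C+E: time 14+7+7=28, value 25+28+16=69
- A+E+F: time 14+7+9=30, value 25+16+27=68
- C+D+F: time 7+10+9=26, value 28+12+27=67
Best: 80 marks.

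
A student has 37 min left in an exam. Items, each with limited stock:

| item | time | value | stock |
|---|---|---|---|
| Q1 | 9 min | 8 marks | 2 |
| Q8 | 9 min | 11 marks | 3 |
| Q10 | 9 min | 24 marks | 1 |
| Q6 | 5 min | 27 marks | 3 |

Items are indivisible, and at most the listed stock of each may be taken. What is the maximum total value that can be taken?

116 marks

Top feasible selections:
- 1×Q8 + 1×Q10 + 3×Q6: time 33, value 116
- 1×Q1 + 1×Q10 + 3×Q6: time 33, value 113
Best: 116 marks.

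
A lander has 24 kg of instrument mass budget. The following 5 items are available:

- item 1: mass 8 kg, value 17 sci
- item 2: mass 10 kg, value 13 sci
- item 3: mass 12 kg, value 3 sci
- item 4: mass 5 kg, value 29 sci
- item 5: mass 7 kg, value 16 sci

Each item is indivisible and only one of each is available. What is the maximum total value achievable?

Check high-value combinations within 24 kg:
- item 1+item 4+item 5: mass 8+5+7=20, value 17+29+16=62
- item 1+item 2+item 4: mass 8+10+5=23, value 17+13+29=59
- item 2+item 4+item 5: mass 10+5+7=22, value 13+29+16=58
Best: 62 sci.

62 sci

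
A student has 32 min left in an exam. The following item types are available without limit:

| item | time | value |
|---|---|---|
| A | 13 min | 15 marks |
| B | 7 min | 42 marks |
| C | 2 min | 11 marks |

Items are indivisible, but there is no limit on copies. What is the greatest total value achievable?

190 marks

Best value-per-unit is B at 42/7; filling with it alone gives 4×42 = 168.
Optimal mix: 4×B + 2×C → time 32, value 190.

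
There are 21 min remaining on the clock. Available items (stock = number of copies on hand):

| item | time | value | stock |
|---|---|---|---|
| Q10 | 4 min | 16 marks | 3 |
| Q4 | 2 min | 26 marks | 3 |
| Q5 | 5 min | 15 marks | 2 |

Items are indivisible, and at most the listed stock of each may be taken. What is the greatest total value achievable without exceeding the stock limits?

Best selections within time 21 and stock limits:
- 3×Q10 + 3×Q4: time 18, value 126
- 2×Q10 + 3×Q4 + 1×Q5: time 19, value 125
Best: 126 marks.

126 marks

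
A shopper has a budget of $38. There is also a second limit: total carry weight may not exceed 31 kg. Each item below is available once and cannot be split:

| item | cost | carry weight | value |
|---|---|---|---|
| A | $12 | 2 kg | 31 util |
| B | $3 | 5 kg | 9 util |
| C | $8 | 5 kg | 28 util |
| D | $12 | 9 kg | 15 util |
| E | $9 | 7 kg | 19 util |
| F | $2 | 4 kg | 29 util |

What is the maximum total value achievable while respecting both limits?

116 util

Feasible sets respecting both limits:
- A+B+C+E+F: cost 34, carry weight 23, value 116
- A+B+C+D+F: cost 37, carry weight 25, value 112
- A+C+E+F: cost 31, carry weight 18, value 107
Best: 116 util.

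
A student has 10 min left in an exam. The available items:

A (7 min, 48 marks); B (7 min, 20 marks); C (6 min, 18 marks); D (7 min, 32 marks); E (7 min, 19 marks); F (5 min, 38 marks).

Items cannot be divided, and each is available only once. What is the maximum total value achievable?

Check high-value combinations within 10 min:
- A: time 7, value 48
- F: time 5, value 38
- D: time 7, value 32
Best: 48 marks.

48 marks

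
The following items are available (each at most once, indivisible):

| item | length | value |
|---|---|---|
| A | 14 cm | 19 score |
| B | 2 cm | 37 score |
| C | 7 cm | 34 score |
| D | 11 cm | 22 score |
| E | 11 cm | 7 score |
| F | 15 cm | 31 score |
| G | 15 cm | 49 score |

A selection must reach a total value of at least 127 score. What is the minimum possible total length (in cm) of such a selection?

35

Subsets with value ≥ 127, sorted by total length:
- B+C+D+G: length 35, value 142
- B+C+E+G: length 35, value 127
- A+B+C+G: length 38, value 139
Minimum length: 35 cm.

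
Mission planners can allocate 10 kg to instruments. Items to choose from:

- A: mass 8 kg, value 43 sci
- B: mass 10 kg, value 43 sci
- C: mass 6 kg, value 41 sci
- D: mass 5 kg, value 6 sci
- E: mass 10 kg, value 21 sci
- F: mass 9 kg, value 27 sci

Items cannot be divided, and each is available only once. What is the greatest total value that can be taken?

43 sci

Check high-value combinations within 10 kg:
- A: mass 8, value 43
- B: mass 10, value 43
- C: mass 6, value 41
- F: mass 9, value 27
- E: mass 10, value 21
Best: 43 sci.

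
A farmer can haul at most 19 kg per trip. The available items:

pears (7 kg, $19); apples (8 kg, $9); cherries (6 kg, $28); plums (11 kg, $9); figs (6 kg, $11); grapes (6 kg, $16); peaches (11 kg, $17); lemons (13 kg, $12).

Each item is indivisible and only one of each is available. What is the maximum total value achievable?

$63

Check high-value combinations within 19 kg:
- pears+cherries+grapes: weight 7+6+6=19, value 19+28+16=63
- pears+cherries+figs: weight 7+6+6=19, value 19+28+11=58
- cherries+figs+grapes: weight 6+6+6=18, value 28+11+16=55
Best: $63.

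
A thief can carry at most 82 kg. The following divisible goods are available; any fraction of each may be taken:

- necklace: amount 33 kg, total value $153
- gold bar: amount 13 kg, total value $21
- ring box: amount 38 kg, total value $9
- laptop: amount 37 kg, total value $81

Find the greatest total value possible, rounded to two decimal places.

Take in order of value per unit:
- necklace (153/33 per unit): all 33 → value 153, running total 153.00
- laptop (81/37 per unit): all 37 → value 81, running total 234.00
- gold bar (21/13 per unit): 12 of 13 → value 12×21/13 = 19.3846, running total 253.38
Total 253.38.

253.38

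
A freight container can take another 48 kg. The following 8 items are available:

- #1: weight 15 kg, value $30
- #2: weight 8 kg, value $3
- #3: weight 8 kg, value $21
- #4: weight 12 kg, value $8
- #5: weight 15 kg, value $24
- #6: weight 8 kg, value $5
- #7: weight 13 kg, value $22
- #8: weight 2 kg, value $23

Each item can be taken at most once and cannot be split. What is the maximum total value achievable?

$103

Check high-value combinations within 48 kg:
- #1+#3+#5+#6+#8: weight 15+8+15+8+2=48, value 30+21+24+5+23=103
- #1+#3+#6+#7+#8: weight 15+8+8+13+2=46, value 30+21+5+22+23=101
- #1+#2+#3+#5+#8: weight 15+8+8+15+2=48, value 30+3+21+24+23=101
Best: $103.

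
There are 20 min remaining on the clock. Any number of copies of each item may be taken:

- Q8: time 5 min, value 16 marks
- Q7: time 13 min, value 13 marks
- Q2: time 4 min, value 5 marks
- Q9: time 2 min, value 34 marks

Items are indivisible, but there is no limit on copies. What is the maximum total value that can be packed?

340 marks

Best value-per-unit is Q9 at 34/2, and filling with it alone uses time 10×2=20. No mix of the others beats 10×34 = 340.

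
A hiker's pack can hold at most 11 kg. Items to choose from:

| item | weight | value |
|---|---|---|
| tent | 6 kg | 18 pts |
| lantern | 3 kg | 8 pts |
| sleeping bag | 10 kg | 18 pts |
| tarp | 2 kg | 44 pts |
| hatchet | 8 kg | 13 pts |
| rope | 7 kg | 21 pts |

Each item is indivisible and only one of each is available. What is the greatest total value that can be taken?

This is a 0/1 knapsack; check combinations near the capacity.
- tent+lantern+tarp: weight 6+3+2=11, value 18+8+44=70
- tarp+rope: weight 2+7=9, value 44+21=65
- tent+tarp: weight 6+2=8, value 18+44=62
- tarp+hatchet: weight 2+8=10, value 44+13=57
Best: 70 pts.

70 pts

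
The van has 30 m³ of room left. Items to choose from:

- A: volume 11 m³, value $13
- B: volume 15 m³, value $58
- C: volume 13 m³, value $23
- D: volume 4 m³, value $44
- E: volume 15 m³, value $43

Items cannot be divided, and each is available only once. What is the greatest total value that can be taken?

$115

Check high-value combinations within 30 m³:
- A+B+D: volume 11+15+4=30, value 13+58+44=115
- B+D: volume 15+4=19, value 58+44=102
- B+E: volume 15+15=30, value 58+43=101
Best: $115.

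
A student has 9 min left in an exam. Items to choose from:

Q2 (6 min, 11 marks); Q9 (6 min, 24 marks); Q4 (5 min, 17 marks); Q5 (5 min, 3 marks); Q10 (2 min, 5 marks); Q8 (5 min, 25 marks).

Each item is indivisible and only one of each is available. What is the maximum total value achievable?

30 marks

This is a 0/1 knapsack; check combinations near the capacity.
- Q10+Q8: time 2+5=7, value 5+25=30
- Q9+Q10: time 6+2=8, value 24+5=29
- Q8: time 5, value 25
- Q9: time 6, value 24
- Q4+Q10: time 5+2=7, value 17+5=22
Best: 30 marks.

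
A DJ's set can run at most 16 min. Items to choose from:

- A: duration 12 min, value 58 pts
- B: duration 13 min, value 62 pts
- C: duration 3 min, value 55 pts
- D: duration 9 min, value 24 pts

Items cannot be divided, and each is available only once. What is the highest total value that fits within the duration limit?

Check high-value combinations within 16 min:
- B+C: duration 13+3=16, value 62+55=117
- A+C: duration 12+3=15, value 58+55=113
- C+D: duration 3+9=12, value 55+24=79
- B: duration 13, value 62
- A: duration 12, value 58
Best: 117 pts.

117 pts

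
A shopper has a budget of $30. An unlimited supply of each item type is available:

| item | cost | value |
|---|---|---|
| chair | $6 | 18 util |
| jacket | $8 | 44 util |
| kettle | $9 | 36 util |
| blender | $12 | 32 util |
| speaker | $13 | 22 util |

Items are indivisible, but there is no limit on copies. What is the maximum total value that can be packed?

Best value-per-unit is jacket at 44/8; filling with it alone gives 3×44 = 132.
Optimal mix: 1×chair + 3×jacket → cost 30, value 150.

150 util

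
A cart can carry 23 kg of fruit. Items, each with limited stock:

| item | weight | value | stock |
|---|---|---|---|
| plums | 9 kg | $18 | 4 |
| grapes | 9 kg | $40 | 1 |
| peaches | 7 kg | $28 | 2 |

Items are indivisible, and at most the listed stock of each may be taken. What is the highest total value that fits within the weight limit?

Best selections within weight 23 and stock limits:
- 1×grapes + 2×peaches: weight 23, value 96
- 1×plums + 2×peaches: weight 23, value 74
- 1×grapes + 1×peaches: weight 16, value 68
Best: $96.

$96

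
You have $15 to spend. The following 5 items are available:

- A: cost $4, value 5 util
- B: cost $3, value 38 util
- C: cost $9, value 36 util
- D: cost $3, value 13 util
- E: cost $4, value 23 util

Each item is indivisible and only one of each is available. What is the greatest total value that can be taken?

87 util

This is a 0/1 knapsack; check combinations near the capacity.
- B+C+D: cost 3+9+3=15, value 38+36+13=87
- A+B+D+E: cost 4+3+3+4=14, value 5+38+13+23=79
- B+D+E: cost 3+3+4=10, value 38+13+23=74
Best: 87 util.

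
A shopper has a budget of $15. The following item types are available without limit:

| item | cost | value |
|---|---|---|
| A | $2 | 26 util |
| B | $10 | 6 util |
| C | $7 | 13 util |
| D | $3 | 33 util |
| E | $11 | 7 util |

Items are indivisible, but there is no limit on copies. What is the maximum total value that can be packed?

189 util

Best value-per-unit is A at 26/2; filling with it alone gives 7×26 = 182.
Optimal mix: 6×A + 1×D → cost 15, value 189.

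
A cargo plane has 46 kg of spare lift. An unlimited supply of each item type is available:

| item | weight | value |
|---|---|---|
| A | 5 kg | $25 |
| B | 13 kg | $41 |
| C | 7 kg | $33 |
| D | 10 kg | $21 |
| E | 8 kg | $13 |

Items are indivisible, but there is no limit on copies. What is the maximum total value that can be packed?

$225

Best value-per-unit is A at 25/5, and filling with it alone uses weight 9×5=45. No mix of the others beats 9×25 = 225.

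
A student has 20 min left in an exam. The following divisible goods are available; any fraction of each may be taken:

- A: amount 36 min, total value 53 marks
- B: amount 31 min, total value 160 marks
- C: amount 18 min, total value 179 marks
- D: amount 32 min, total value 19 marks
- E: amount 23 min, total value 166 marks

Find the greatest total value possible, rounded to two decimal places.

Take in order of value per unit:
- C (179/18 per unit): all 18 → value 179, running total 179.00
- E (166/23 per unit): 2 of 23 → value 2×166/23 = 14.4348, running total 193.43
Total 193.43.

193.43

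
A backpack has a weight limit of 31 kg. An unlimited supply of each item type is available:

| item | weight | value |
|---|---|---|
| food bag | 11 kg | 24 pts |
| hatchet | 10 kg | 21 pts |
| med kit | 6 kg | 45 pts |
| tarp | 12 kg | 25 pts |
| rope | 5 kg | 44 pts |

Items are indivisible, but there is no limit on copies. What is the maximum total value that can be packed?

Best value-per-unit is rope at 44/5; filling with it alone gives 6×44 = 264.
Optimal mix: 1×med kit + 5×rope → weight 31, value 265.

265 pts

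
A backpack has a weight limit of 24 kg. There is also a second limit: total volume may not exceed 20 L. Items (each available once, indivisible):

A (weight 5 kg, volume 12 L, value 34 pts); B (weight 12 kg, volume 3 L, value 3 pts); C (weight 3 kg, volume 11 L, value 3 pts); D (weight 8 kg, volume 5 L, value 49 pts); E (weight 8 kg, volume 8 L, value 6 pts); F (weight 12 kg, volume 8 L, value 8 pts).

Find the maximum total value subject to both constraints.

Feasible sets respecting both limits:
- A+D: weight 13, volume 17, value 83
- D+F: weight 20, volume 13, value 57
- B+C+D: weight 23, volume 19, value 55
Best: 83 pts.

83 pts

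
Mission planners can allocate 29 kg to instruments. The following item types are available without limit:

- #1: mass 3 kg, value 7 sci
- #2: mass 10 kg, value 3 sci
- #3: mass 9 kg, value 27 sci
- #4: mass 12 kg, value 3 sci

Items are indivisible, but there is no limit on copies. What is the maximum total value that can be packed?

Best value-per-unit is #3 at 27/9, and filling with it alone uses mass 3×9=27. No mix of the others beats 3×27 = 81.

81 sci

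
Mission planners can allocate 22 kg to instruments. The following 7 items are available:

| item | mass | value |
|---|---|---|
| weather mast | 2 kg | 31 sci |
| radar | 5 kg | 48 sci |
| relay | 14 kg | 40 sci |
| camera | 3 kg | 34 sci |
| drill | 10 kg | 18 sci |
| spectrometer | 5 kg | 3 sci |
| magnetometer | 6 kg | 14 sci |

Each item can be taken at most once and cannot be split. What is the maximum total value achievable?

Check high-value combinations within 22 kg:
- weather mast+radar+camera+drill: mass 2+5+3+10=20, value 31+48+34+18=131
- weather mast+radar+camera+spectrometer+magnetometer: mass 2+5+3+5+6=21, value 31+48+34+3+14=130
- weather mast+radar+camera+magnetometer: mass 2+5+3+6=16, value 31+48+34+14=127
- radar+relay+camera: mass 5+14+3=22, value 48+40+34=122
- weather mast+radar+relay: mass 2+5+14=21, value 31+48+40=119
Best: 131 sci.

131 sci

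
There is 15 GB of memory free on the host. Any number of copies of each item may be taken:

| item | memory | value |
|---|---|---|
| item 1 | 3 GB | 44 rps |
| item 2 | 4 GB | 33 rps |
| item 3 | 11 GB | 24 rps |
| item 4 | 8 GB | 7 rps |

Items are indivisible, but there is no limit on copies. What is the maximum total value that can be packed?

220 rps

Best value-per-unit is item 1 at 44/3, and filling with it alone uses memory 5×3=15. No mix of the others beats 5×44 = 220.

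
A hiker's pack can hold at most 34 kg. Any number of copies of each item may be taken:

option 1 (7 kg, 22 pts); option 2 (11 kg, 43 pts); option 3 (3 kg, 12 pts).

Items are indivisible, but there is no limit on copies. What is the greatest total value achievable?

134 pts

Best value-per-unit is option 3 at 12/3; filling with it alone gives 11×12 = 132.
Optimal mix: 2×option 2 + 4×option 3 → weight 34, value 134.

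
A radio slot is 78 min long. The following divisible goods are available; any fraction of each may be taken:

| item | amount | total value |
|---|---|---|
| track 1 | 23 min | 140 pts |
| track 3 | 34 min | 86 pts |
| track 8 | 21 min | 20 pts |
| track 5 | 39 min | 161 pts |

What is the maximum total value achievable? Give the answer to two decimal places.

341.47

Take in order of value per unit:
- track 1 (140/23 per unit): all 23 → value 140, running total 140.00
- track 5 (161/39 per unit): all 39 → value 161, running total 301.00
- track 3 (86/34 per unit): 16 of 34 → value 16×86/34 = 40.4706, running total 341.47
Total 341.47.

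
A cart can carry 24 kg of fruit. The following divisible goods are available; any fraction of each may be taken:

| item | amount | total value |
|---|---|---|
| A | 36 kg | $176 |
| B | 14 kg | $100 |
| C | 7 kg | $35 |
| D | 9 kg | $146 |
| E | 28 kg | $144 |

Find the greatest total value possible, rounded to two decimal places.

251.14

Take in order of value per unit:
- D (146/9 per unit): all 9 → value 146, running total 146.00
- B (100/14 per unit): all 14 → value 100, running total 246.00
- E (144/28 per unit): 1 of 28 → value 1×144/28 = 5.1429, running total 251.14
Total 251.14.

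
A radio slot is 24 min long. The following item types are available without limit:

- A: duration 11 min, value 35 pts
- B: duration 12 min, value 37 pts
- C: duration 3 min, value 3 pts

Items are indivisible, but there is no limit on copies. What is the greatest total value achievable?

Best value-per-unit is A at 35/11; filling with it alone gives 2×35 = 70.
Optimal mix: 2×B → duration 24, value 74.

74 pts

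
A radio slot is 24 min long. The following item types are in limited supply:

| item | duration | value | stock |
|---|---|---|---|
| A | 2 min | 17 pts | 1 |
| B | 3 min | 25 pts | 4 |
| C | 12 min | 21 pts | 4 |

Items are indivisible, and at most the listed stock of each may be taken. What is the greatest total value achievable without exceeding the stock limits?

121 pts

Best selections within duration 24 and stock limits:
- 4×B + 1×C: duration 24, value 121
- 1×A + 4×B: duration 14, value 117
- 1×A + 3×B + 1×C: duration 23, value 113
Best: 121 pts.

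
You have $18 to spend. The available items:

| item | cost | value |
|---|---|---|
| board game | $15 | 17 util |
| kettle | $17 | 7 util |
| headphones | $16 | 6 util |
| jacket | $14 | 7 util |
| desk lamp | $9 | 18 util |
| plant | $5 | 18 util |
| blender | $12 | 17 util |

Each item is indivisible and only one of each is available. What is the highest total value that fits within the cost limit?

Check high-value combinations within $18:
- desk lamp+plant: cost 9+5=14, value 18+18=36
- plant+blender: cost 5+12=17, value 18+17=35
- plant: cost 5, value 18
- desk lamp: cost 9, value 18
- blender: cost 12, value 17
Best: 36 util.

36 util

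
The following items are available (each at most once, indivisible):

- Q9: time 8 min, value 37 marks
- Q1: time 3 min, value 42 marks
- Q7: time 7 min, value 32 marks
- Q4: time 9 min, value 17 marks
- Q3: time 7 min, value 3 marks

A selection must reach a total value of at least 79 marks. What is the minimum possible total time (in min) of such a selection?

11

Subsets with value ≥ 79, sorted by total time:
- Q9+Q1: time 11, value 79
- Q9+Q1+Q7: time 18, value 111
- Q9+Q1+Q3: time 18, value 82
- Q1+Q7+Q4: time 19, value 91
Minimum time: 11 min.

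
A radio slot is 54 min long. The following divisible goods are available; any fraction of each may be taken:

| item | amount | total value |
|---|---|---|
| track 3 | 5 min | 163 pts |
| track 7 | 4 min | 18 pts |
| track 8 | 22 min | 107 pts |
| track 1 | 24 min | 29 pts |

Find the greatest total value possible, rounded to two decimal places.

Take in order of value per unit:
- track 3 (163/5 per unit): all 5 → value 163, running total 163.00
- track 8 (107/22 per unit): all 22 → value 107, running total 270.00
- track 7 (18/4 per unit): all 4 → value 18, running total 288.00
- track 1 (29/24 per unit): 23 of 24 → value 23×29/24 = 27.7917, running total 315.79
Total 315.79.

315.79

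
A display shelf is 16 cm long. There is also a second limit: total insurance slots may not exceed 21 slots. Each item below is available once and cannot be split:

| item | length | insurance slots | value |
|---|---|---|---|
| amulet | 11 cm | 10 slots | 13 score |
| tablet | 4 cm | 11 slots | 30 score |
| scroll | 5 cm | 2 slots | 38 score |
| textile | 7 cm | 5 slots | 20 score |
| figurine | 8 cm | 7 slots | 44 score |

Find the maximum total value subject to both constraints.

88 score

Feasible sets respecting both limits:
- tablet+scroll+textile: length 16, insurance slots 18, value 88
- scroll+figurine: length 13, insurance slots 9, value 82
- tablet+figurine: length 12, insurance slots 18, value 74
Best: 88 score.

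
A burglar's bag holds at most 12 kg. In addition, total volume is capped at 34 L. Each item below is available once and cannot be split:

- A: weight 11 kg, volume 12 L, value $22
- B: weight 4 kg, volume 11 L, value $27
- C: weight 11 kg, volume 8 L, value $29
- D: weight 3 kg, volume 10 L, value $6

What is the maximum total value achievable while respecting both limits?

$33

Feasible sets respecting both limits:
- B+D: weight 7, volume 21, value 33
- C: weight 11, volume 8, value 29
- B: weight 4, volume 11, value 27
Best: $33.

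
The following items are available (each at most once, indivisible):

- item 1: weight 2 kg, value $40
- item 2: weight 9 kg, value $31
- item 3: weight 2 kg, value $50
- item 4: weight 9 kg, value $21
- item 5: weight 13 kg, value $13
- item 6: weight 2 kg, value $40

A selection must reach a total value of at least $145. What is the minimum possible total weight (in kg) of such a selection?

15

Subsets with value ≥ 145, sorted by total weight:
- item 1+item 2+item 3+item 6: weight 15, value 161
- item 1+item 3+item 4+item 6: weight 15, value 151
Minimum weight: 15 kg.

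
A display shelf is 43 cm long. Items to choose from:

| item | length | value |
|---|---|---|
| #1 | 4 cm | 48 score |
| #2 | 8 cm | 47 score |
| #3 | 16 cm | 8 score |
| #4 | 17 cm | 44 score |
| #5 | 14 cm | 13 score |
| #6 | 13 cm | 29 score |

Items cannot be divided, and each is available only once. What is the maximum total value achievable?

Check high-value combinations within 43 cm:
- #1+#2+#4+#6: length 4+8+17+13=42, value 48+47+44+29=168
- #1+#2+#4+#5: length 4+8+17+14=43, value 48+47+44+13=152
- #1+#2+#4: length 4+8+17=29, value 48+47+44=139
Best: 168 score.

168 score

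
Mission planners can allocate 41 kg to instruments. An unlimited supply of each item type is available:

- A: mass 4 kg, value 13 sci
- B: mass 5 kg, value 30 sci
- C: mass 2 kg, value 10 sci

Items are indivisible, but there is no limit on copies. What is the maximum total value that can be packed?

Best value-per-unit is B at 30/5, and filling with it alone uses mass 8×5=40. No mix of the others beats 8×30 = 240.

240 sci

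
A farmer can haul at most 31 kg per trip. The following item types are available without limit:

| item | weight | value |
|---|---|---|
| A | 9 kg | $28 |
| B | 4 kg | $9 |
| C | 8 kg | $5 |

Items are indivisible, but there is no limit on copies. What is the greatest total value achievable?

Best value-per-unit is A at 28/9; filling with it alone gives 3×28 = 84.
Optimal mix: 3×A + 1×B → weight 31, value 93.

$93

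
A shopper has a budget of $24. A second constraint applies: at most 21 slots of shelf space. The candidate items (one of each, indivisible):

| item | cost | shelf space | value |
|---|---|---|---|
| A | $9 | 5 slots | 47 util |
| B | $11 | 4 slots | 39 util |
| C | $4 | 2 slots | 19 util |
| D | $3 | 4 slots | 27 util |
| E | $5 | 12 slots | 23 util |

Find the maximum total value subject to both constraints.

Feasible sets respecting both limits:
- A+B+D: cost 23, shelf space 13, value 113
- A+B+C: cost 24, shelf space 11, value 105
- A+D+E: cost 17, shelf space 21, value 97
- A+C+D: cost 16, shelf space 11, value 93
Best: 113 util.

113 util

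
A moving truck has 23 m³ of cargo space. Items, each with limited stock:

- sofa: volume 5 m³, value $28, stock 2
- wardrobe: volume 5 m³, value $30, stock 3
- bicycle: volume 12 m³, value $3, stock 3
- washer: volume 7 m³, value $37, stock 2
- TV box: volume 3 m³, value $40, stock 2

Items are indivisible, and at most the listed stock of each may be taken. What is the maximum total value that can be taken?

Top feasible selections:
- 2×wardrobe + 1×washer + 2×TV box: volume 23, value 177
- 1×sofa + 1×wardrobe + 1×washer + 2×TV box: volume 23, value 175
- 2×sofa + 1×washer + 2×TV box: volume 23, value 173
Best: $177.

$177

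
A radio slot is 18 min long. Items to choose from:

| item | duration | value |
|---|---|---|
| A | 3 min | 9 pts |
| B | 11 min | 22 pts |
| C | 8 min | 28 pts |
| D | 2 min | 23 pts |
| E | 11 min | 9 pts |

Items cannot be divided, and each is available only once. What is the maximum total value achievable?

60 pts

Check high-value combinations within 18 min:
- A+C+D: duration 3+8+2=13, value 9+28+23=60
- A+B+D: duration 3+11+2=16, value 9+22+23=54
- C+D: duration 8+2=10, value 28+23=51
- B+D: duration 11+2=13, value 22+23=45
Best: 60 pts.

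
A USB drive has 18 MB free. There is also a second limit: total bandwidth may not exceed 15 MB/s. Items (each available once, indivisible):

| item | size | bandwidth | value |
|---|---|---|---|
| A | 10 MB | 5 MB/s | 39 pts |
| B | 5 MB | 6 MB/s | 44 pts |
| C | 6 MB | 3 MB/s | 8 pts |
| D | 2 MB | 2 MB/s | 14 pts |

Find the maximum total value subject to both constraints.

97 pts

Feasible sets respecting both limits:
- A+B+D: size 17, bandwidth 13, value 97
- A+B: size 15, bandwidth 11, value 83
- B+C+D: size 13, bandwidth 11, value 66
Best: 97 pts.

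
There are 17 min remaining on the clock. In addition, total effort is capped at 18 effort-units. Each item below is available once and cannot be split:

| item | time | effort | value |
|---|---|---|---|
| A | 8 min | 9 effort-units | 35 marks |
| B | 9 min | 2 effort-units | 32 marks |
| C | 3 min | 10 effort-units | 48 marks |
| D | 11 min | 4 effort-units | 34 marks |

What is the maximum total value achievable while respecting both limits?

82 marks

Feasible sets respecting both limits:
- C+D: time 14, effort 14, value 82
- B+C: time 12, effort 12, value 80
- A+B: time 17, effort 11, value 67
Best: 82 marks.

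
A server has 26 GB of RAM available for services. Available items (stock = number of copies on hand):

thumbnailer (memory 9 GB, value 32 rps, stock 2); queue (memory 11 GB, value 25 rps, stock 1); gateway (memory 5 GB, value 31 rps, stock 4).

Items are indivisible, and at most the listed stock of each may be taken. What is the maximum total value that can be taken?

125 rps

Top feasible selections:
- 1×thumbnailer + 3×gateway: memory 24, value 125
- 4×gateway: memory 20, value 124
- 1×queue + 3×gateway: memory 26, value 118
- 2×thumbnailer + 1×gateway: memory 23, value 95
Best: 125 rps.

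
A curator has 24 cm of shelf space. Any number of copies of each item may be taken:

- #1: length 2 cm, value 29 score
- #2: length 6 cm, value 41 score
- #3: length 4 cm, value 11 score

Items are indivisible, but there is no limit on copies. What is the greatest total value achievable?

Best value-per-unit is #1 at 29/2, and filling with it alone uses length 12×2=24. No mix of the others beats 12×29 = 348.

348 score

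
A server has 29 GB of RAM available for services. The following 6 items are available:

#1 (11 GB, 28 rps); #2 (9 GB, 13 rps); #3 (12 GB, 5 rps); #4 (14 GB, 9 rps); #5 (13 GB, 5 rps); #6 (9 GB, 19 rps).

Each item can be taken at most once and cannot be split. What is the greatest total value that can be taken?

60 rps

This is a 0/1 knapsack; check combinations near the capacity.
- #1+#2+#6: memory 11+9+9=29, value 28+13+19=60
- #1+#6: memory 11+9=20, value 28+19=47
- #1+#2: memory 11+9=20, value 28+13=41
- #1+#4: memory 11+14=25, value 28+9=37
Best: 60 rps.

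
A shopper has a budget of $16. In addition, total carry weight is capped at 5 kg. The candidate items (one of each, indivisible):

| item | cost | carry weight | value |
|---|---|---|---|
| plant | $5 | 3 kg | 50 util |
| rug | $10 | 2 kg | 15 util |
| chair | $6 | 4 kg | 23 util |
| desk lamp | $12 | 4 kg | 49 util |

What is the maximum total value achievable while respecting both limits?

Feasible sets respecting both limits:
- plant+rug: cost 15, carry weight 5, value 65
- plant: cost 5, carry weight 3, value 50
- desk lamp: cost 12, carry weight 4, value 49
Best: 65 util.

65 util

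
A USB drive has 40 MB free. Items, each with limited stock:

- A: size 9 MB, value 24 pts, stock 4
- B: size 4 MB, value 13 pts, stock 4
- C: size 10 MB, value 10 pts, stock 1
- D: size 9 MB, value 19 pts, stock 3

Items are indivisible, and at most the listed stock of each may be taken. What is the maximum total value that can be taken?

Best selections within size 40 and stock limits:
- 3×A + 3×B: size 39, value 111
- 4×A + 1×B: size 40, value 109
Best: 111 pts.

111 pts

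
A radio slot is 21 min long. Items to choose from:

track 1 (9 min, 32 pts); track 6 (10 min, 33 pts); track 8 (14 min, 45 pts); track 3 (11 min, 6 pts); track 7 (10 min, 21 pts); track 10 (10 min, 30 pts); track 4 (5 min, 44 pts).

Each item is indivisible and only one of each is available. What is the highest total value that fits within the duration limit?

89 pts

Check high-value combinations within 21 min:
- track 8+track 4: duration 14+5=19, value 45+44=89
- track 6+track 4: duration 10+5=15, value 33+44=77
- track 1+track 4: duration 9+5=14, value 32+44=76
- track 10+track 4: duration 10+5=15, value 30+44=74
Best: 89 pts.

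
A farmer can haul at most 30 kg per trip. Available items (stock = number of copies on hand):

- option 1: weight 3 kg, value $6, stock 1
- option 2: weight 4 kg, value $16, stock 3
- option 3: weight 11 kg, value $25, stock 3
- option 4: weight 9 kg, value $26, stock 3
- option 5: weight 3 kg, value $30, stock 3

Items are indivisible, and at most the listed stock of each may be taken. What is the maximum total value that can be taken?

Top feasible selections:
- 3×option 2 + 1×option 4 + 3×option 5: weight 30, value 164
- 1×option 1 + 2×option 2 + 1×option 4 + 3×option 5: weight 29, value 154
Best: $164.

$164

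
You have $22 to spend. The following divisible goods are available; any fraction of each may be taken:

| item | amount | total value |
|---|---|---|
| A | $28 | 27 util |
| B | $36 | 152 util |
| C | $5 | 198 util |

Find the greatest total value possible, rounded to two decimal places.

Take in order of value per unit:
- C (198/5 per unit): all 5 → value 198, running total 198.00
- B (152/36 per unit): 17 of 36 → value 17×152/36 = 71.7778, running total 269.78
Total 269.78.

269.78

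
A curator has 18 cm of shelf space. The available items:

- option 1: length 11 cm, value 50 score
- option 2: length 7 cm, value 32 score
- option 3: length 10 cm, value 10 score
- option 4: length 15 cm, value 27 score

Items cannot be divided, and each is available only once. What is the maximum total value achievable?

82 score

Check high-value combinations within 18 cm:
- option 1+option 2: length 11+7=18, value 50+32=82
- option 1: length 11, value 50
- option 2+option 3: length 7+10=17, value 32+10=42
Best: 82 score.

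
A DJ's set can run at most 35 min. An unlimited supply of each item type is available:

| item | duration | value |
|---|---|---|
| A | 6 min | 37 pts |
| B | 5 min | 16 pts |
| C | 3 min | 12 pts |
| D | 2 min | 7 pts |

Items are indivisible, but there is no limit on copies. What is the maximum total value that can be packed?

204 pts

Best value-per-unit is A at 37/6; filling with it alone gives 5×37 = 185.
Optimal mix: 5×A + 1×C + 1×D → duration 35, value 204.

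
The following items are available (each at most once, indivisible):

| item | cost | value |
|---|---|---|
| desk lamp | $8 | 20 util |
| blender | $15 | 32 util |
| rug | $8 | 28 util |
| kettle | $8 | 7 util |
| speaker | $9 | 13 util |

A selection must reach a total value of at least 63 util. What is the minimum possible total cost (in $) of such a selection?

31

Subsets with value ≥ 63, sorted by total cost:
- desk lamp+blender+rug: cost 31, value 80
- blender+rug+kettle: cost 31, value 67
Minimum cost: 31 $.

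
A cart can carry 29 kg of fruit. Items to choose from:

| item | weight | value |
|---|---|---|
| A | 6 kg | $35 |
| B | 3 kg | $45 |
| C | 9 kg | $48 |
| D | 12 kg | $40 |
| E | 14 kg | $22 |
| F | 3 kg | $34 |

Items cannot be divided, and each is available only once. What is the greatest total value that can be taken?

$167

Check high-value combinations within 29 kg:
- B+C+D+F: weight 3+9+12+3=27, value 45+48+40+34=167
- A+B+C+F: weight 6+3+9+3=21, value 35+45+48+34=162
- A+B+D+F: weight 6+3+12+3=24, value 35+45+40+34=154
- B+C+E+F: weight 3+9+14+3=29, value 45+48+22+34=149
Best: $167.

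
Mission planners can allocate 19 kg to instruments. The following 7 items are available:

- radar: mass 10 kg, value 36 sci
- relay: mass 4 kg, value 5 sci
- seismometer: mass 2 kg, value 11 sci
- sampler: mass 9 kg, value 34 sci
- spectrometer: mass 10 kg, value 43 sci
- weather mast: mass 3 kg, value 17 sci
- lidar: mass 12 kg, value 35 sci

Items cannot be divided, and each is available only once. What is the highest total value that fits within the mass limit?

77 sci

This is a 0/1 knapsack; check combinations near the capacity.
- sampler+spectrometer: mass 9+10=19, value 34+43=77
- relay+seismometer+spectrometer+weather mast: mass 4+2+10+3=19, value 5+11+43+17=76
- seismometer+spectrometer+weather mast: mass 2+10+3=15, value 11+43+17=71
- radar+sampler: mass 10+9=19, value 36+34=70
- radar+relay+seismometer+weather mast: mass 10+4+2+3=19, value 36+5+11+17=69
Best: 77 sci.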